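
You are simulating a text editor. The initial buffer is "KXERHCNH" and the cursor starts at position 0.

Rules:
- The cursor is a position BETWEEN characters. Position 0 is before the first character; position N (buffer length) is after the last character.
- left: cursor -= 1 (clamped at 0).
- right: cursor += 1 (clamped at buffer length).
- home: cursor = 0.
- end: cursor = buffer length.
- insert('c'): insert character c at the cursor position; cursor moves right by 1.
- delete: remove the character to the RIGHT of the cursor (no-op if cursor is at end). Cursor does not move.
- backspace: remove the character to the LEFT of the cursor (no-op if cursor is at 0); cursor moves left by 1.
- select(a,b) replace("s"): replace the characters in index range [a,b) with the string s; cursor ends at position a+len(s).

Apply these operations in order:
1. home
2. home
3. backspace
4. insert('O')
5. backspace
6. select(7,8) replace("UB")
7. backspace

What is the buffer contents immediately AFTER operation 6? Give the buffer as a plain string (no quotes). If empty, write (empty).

Answer: KXERHCNUB

Derivation:
After op 1 (home): buf='KXERHCNH' cursor=0
After op 2 (home): buf='KXERHCNH' cursor=0
After op 3 (backspace): buf='KXERHCNH' cursor=0
After op 4 (insert('O')): buf='OKXERHCNH' cursor=1
After op 5 (backspace): buf='KXERHCNH' cursor=0
After op 6 (select(7,8) replace("UB")): buf='KXERHCNUB' cursor=9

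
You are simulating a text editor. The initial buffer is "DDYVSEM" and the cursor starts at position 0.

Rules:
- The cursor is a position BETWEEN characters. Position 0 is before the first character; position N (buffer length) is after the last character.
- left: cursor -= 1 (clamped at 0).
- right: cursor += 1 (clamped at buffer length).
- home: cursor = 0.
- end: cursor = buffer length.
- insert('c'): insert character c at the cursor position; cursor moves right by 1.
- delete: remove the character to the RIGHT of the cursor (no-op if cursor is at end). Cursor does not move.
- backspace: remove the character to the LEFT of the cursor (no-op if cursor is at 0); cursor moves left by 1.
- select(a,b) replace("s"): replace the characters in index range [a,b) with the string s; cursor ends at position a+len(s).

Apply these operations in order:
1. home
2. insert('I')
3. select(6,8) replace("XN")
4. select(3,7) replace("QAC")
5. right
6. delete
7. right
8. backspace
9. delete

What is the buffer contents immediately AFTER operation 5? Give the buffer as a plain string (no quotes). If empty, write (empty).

Answer: IDDQACN

Derivation:
After op 1 (home): buf='DDYVSEM' cursor=0
After op 2 (insert('I')): buf='IDDYVSEM' cursor=1
After op 3 (select(6,8) replace("XN")): buf='IDDYVSXN' cursor=8
After op 4 (select(3,7) replace("QAC")): buf='IDDQACN' cursor=6
After op 5 (right): buf='IDDQACN' cursor=7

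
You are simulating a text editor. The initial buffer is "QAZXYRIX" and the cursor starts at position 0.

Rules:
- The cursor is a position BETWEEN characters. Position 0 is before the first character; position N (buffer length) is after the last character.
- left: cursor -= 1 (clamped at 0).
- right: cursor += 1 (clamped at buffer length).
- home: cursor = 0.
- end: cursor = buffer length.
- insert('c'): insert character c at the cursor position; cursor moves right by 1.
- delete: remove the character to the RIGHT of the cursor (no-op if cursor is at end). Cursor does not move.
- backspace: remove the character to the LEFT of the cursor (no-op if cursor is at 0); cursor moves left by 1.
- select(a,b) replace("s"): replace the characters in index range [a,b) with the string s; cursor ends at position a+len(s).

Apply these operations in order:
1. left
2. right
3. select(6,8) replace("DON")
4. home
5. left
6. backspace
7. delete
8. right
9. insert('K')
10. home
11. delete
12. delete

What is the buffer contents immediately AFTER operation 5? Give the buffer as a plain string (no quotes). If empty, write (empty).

After op 1 (left): buf='QAZXYRIX' cursor=0
After op 2 (right): buf='QAZXYRIX' cursor=1
After op 3 (select(6,8) replace("DON")): buf='QAZXYRDON' cursor=9
After op 4 (home): buf='QAZXYRDON' cursor=0
After op 5 (left): buf='QAZXYRDON' cursor=0

Answer: QAZXYRDON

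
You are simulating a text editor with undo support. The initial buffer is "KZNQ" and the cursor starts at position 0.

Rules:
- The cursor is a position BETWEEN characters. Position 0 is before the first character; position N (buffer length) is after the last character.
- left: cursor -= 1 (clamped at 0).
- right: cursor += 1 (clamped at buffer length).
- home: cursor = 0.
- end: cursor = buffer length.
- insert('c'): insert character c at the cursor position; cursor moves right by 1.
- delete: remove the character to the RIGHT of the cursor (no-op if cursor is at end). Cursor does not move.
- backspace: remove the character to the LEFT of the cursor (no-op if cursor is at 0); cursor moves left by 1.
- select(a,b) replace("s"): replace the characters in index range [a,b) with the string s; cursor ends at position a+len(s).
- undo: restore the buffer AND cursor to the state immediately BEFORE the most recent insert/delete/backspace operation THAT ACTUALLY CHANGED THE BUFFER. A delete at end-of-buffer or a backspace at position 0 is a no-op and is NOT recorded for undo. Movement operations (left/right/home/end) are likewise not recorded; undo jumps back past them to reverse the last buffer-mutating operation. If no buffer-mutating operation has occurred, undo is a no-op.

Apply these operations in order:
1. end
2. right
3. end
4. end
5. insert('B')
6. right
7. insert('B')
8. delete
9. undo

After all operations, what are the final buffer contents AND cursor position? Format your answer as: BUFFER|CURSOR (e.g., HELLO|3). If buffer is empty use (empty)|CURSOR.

After op 1 (end): buf='KZNQ' cursor=4
After op 2 (right): buf='KZNQ' cursor=4
After op 3 (end): buf='KZNQ' cursor=4
After op 4 (end): buf='KZNQ' cursor=4
After op 5 (insert('B')): buf='KZNQB' cursor=5
After op 6 (right): buf='KZNQB' cursor=5
After op 7 (insert('B')): buf='KZNQBB' cursor=6
After op 8 (delete): buf='KZNQBB' cursor=6
After op 9 (undo): buf='KZNQB' cursor=5

Answer: KZNQB|5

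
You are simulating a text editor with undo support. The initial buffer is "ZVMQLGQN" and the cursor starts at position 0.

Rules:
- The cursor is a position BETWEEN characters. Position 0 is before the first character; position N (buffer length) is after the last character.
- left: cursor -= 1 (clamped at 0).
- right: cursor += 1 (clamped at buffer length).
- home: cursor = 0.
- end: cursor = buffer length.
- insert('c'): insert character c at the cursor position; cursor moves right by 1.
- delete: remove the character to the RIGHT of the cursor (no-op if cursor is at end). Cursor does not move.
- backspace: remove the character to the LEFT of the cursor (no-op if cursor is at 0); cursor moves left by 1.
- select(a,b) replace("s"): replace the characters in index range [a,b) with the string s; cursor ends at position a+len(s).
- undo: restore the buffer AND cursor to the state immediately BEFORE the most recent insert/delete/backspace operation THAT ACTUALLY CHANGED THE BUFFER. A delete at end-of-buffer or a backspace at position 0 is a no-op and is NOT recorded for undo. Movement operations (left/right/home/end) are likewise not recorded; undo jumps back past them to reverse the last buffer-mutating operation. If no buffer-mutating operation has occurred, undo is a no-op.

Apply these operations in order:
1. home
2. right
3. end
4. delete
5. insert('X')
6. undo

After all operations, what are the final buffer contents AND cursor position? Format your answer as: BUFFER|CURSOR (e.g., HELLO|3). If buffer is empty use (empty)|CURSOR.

After op 1 (home): buf='ZVMQLGQN' cursor=0
After op 2 (right): buf='ZVMQLGQN' cursor=1
After op 3 (end): buf='ZVMQLGQN' cursor=8
After op 4 (delete): buf='ZVMQLGQN' cursor=8
After op 5 (insert('X')): buf='ZVMQLGQNX' cursor=9
After op 6 (undo): buf='ZVMQLGQN' cursor=8

Answer: ZVMQLGQN|8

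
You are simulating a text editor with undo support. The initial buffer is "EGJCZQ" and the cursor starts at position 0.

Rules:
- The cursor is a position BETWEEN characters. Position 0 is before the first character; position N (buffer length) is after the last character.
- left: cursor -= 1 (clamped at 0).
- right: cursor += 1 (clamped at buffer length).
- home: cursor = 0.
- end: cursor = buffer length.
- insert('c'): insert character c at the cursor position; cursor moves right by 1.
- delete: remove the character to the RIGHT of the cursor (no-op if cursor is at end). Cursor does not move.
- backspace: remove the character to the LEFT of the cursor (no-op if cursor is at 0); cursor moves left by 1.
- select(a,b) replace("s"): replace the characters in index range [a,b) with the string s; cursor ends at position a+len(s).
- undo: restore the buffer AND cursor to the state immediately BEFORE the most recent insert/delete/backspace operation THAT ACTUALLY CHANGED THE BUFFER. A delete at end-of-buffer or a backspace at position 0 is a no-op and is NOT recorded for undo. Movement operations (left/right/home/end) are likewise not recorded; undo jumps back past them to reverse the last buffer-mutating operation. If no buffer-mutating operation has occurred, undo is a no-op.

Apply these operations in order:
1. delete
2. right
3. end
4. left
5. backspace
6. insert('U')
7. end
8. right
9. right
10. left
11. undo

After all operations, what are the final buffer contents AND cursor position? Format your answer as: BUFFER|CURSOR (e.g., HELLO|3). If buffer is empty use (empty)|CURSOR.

After op 1 (delete): buf='GJCZQ' cursor=0
After op 2 (right): buf='GJCZQ' cursor=1
After op 3 (end): buf='GJCZQ' cursor=5
After op 4 (left): buf='GJCZQ' cursor=4
After op 5 (backspace): buf='GJCQ' cursor=3
After op 6 (insert('U')): buf='GJCUQ' cursor=4
After op 7 (end): buf='GJCUQ' cursor=5
After op 8 (right): buf='GJCUQ' cursor=5
After op 9 (right): buf='GJCUQ' cursor=5
After op 10 (left): buf='GJCUQ' cursor=4
After op 11 (undo): buf='GJCQ' cursor=3

Answer: GJCQ|3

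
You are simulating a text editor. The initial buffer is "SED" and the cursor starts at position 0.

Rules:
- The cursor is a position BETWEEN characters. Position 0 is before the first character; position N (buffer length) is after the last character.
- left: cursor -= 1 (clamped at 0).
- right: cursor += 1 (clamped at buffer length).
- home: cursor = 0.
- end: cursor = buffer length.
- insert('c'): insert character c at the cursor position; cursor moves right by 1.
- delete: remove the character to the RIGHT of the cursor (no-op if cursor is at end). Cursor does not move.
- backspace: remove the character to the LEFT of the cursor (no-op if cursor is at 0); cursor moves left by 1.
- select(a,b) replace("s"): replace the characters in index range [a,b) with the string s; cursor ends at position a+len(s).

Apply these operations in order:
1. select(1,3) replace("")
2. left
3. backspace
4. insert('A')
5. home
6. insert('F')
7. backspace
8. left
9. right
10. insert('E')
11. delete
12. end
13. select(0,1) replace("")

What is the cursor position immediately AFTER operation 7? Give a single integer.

After op 1 (select(1,3) replace("")): buf='S' cursor=1
After op 2 (left): buf='S' cursor=0
After op 3 (backspace): buf='S' cursor=0
After op 4 (insert('A')): buf='AS' cursor=1
After op 5 (home): buf='AS' cursor=0
After op 6 (insert('F')): buf='FAS' cursor=1
After op 7 (backspace): buf='AS' cursor=0

Answer: 0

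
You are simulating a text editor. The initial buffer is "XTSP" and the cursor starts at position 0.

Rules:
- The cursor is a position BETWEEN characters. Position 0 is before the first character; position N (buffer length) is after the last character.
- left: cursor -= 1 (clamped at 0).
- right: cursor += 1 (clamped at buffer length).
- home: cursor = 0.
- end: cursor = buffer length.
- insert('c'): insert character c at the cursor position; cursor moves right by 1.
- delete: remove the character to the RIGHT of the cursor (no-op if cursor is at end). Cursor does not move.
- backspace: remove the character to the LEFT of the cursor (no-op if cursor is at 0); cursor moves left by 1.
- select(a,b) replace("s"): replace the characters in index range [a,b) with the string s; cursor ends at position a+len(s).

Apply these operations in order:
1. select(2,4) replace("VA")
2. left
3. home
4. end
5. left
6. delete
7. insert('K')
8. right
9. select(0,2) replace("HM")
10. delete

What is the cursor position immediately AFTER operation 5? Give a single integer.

After op 1 (select(2,4) replace("VA")): buf='XTVA' cursor=4
After op 2 (left): buf='XTVA' cursor=3
After op 3 (home): buf='XTVA' cursor=0
After op 4 (end): buf='XTVA' cursor=4
After op 5 (left): buf='XTVA' cursor=3

Answer: 3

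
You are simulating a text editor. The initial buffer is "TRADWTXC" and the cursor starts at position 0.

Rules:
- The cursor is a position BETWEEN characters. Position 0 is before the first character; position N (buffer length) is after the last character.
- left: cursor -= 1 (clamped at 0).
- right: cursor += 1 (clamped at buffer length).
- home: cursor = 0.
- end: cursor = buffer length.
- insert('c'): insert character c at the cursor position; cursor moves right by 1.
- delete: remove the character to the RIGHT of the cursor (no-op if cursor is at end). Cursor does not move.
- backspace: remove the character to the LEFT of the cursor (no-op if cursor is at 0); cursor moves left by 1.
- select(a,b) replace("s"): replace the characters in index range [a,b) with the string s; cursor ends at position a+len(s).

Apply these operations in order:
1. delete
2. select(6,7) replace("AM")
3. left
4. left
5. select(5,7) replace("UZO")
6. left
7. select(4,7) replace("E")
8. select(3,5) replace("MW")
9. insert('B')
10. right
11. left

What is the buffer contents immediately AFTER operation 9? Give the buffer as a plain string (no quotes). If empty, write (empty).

After op 1 (delete): buf='RADWTXC' cursor=0
After op 2 (select(6,7) replace("AM")): buf='RADWTXAM' cursor=8
After op 3 (left): buf='RADWTXAM' cursor=7
After op 4 (left): buf='RADWTXAM' cursor=6
After op 5 (select(5,7) replace("UZO")): buf='RADWTUZOM' cursor=8
After op 6 (left): buf='RADWTUZOM' cursor=7
After op 7 (select(4,7) replace("E")): buf='RADWEOM' cursor=5
After op 8 (select(3,5) replace("MW")): buf='RADMWOM' cursor=5
After op 9 (insert('B')): buf='RADMWBOM' cursor=6

Answer: RADMWBOM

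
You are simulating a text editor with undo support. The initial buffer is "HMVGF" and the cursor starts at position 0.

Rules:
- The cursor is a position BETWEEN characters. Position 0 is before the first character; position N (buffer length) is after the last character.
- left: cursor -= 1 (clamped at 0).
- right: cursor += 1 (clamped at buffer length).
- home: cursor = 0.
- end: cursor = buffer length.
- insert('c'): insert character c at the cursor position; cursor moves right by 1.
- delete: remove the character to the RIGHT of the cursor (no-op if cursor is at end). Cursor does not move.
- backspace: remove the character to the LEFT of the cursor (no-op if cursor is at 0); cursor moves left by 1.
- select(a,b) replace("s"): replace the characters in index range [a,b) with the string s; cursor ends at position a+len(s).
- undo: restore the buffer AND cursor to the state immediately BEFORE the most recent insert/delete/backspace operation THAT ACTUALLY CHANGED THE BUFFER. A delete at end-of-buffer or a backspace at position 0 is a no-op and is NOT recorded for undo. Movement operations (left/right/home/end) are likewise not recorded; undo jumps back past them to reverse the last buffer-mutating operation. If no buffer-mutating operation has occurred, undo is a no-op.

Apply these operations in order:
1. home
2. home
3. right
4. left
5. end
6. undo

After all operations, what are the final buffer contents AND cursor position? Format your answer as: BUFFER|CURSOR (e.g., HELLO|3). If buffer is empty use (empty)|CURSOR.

Answer: HMVGF|5

Derivation:
After op 1 (home): buf='HMVGF' cursor=0
After op 2 (home): buf='HMVGF' cursor=0
After op 3 (right): buf='HMVGF' cursor=1
After op 4 (left): buf='HMVGF' cursor=0
After op 5 (end): buf='HMVGF' cursor=5
After op 6 (undo): buf='HMVGF' cursor=5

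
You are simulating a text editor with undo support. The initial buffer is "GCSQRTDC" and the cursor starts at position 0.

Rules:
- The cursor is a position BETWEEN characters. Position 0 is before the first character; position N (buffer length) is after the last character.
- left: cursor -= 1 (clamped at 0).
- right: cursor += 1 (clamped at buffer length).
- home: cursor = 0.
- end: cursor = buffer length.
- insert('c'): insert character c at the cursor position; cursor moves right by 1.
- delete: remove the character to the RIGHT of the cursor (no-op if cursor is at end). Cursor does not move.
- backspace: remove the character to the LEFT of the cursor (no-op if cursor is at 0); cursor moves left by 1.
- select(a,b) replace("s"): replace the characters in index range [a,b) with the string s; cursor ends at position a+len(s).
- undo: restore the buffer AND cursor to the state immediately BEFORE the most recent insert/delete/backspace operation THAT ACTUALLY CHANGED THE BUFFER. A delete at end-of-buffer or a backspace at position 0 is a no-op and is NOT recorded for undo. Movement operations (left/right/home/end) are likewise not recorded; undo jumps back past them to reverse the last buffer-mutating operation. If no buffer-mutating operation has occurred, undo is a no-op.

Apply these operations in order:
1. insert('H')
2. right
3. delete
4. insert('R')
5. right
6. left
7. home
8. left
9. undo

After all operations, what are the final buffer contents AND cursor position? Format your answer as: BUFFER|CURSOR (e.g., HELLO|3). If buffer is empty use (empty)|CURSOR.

Answer: HGSQRTDC|2

Derivation:
After op 1 (insert('H')): buf='HGCSQRTDC' cursor=1
After op 2 (right): buf='HGCSQRTDC' cursor=2
After op 3 (delete): buf='HGSQRTDC' cursor=2
After op 4 (insert('R')): buf='HGRSQRTDC' cursor=3
After op 5 (right): buf='HGRSQRTDC' cursor=4
After op 6 (left): buf='HGRSQRTDC' cursor=3
After op 7 (home): buf='HGRSQRTDC' cursor=0
After op 8 (left): buf='HGRSQRTDC' cursor=0
After op 9 (undo): buf='HGSQRTDC' cursor=2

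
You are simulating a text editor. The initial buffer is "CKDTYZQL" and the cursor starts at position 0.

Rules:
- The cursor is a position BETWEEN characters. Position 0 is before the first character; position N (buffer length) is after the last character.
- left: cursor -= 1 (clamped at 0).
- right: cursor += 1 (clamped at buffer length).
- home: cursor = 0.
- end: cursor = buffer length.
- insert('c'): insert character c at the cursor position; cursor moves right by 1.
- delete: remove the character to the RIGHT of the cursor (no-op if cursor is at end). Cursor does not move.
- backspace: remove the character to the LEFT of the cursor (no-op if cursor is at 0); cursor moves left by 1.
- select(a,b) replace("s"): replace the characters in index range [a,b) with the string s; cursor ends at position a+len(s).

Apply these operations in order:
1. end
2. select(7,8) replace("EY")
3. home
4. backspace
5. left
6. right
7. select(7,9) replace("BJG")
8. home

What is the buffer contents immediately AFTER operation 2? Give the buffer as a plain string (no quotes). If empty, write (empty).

Answer: CKDTYZQEY

Derivation:
After op 1 (end): buf='CKDTYZQL' cursor=8
After op 2 (select(7,8) replace("EY")): buf='CKDTYZQEY' cursor=9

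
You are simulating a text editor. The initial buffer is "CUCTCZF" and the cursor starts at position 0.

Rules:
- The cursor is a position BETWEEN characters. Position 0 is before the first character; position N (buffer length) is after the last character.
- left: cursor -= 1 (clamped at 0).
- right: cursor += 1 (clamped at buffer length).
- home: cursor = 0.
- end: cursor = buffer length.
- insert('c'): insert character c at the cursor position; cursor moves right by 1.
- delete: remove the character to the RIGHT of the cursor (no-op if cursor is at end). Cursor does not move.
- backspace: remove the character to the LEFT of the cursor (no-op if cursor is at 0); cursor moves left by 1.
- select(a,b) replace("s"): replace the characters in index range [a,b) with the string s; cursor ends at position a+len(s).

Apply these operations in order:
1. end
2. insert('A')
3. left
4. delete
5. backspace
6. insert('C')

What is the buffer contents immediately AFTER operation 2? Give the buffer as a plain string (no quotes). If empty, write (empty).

After op 1 (end): buf='CUCTCZF' cursor=7
After op 2 (insert('A')): buf='CUCTCZFA' cursor=8

Answer: CUCTCZFA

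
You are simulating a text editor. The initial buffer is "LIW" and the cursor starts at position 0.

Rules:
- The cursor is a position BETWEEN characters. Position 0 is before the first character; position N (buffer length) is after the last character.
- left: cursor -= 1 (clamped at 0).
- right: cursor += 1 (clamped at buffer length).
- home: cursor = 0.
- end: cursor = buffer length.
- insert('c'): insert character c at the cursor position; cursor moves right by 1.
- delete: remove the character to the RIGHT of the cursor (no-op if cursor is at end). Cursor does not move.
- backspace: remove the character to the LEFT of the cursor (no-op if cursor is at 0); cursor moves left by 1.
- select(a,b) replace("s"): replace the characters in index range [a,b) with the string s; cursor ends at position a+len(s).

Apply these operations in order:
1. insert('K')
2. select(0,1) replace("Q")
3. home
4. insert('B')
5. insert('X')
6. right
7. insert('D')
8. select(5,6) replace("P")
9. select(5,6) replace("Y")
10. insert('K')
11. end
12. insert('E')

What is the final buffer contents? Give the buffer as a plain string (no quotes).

Answer: BXQDLYKWE

Derivation:
After op 1 (insert('K')): buf='KLIW' cursor=1
After op 2 (select(0,1) replace("Q")): buf='QLIW' cursor=1
After op 3 (home): buf='QLIW' cursor=0
After op 4 (insert('B')): buf='BQLIW' cursor=1
After op 5 (insert('X')): buf='BXQLIW' cursor=2
After op 6 (right): buf='BXQLIW' cursor=3
After op 7 (insert('D')): buf='BXQDLIW' cursor=4
After op 8 (select(5,6) replace("P")): buf='BXQDLPW' cursor=6
After op 9 (select(5,6) replace("Y")): buf='BXQDLYW' cursor=6
After op 10 (insert('K')): buf='BXQDLYKW' cursor=7
After op 11 (end): buf='BXQDLYKW' cursor=8
After op 12 (insert('E')): buf='BXQDLYKWE' cursor=9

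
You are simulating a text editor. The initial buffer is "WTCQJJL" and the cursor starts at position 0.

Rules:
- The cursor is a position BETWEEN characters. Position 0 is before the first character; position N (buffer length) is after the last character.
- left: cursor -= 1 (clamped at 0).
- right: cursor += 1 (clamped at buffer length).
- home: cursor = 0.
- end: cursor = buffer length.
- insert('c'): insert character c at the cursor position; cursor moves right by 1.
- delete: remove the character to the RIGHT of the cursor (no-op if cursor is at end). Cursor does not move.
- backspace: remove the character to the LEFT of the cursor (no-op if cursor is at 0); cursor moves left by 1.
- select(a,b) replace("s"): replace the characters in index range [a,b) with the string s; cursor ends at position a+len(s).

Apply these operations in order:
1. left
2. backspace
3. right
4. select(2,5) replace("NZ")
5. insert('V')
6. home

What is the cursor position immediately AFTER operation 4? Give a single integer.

Answer: 4

Derivation:
After op 1 (left): buf='WTCQJJL' cursor=0
After op 2 (backspace): buf='WTCQJJL' cursor=0
After op 3 (right): buf='WTCQJJL' cursor=1
After op 4 (select(2,5) replace("NZ")): buf='WTNZJL' cursor=4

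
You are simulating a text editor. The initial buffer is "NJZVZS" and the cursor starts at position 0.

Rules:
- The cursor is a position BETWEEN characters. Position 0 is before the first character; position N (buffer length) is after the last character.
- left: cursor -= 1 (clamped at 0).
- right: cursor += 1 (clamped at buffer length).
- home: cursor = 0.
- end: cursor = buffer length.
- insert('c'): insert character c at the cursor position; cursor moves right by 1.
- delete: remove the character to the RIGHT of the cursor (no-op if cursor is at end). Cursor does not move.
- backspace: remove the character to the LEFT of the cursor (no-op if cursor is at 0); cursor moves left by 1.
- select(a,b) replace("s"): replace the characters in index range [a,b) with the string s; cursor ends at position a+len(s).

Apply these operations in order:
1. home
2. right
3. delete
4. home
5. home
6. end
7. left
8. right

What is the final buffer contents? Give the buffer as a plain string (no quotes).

After op 1 (home): buf='NJZVZS' cursor=0
After op 2 (right): buf='NJZVZS' cursor=1
After op 3 (delete): buf='NZVZS' cursor=1
After op 4 (home): buf='NZVZS' cursor=0
After op 5 (home): buf='NZVZS' cursor=0
After op 6 (end): buf='NZVZS' cursor=5
After op 7 (left): buf='NZVZS' cursor=4
After op 8 (right): buf='NZVZS' cursor=5

Answer: NZVZS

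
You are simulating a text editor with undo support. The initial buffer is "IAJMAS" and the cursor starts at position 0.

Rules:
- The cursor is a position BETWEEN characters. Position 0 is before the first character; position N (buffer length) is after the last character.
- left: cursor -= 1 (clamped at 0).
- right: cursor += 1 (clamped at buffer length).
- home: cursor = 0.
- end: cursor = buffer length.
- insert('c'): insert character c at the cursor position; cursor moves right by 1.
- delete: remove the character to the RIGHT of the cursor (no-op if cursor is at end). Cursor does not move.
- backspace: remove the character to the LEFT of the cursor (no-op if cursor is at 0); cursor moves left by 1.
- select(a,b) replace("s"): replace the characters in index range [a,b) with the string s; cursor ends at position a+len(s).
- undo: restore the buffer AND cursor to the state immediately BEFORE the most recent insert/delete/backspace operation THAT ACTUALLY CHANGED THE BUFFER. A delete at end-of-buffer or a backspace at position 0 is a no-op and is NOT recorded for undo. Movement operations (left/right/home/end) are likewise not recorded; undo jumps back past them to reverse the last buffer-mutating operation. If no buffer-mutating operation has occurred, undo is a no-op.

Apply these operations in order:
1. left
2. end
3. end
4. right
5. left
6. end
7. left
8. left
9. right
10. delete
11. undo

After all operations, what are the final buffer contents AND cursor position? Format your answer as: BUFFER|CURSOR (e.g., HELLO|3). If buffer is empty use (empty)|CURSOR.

Answer: IAJMAS|5

Derivation:
After op 1 (left): buf='IAJMAS' cursor=0
After op 2 (end): buf='IAJMAS' cursor=6
After op 3 (end): buf='IAJMAS' cursor=6
After op 4 (right): buf='IAJMAS' cursor=6
After op 5 (left): buf='IAJMAS' cursor=5
After op 6 (end): buf='IAJMAS' cursor=6
After op 7 (left): buf='IAJMAS' cursor=5
After op 8 (left): buf='IAJMAS' cursor=4
After op 9 (right): buf='IAJMAS' cursor=5
After op 10 (delete): buf='IAJMA' cursor=5
After op 11 (undo): buf='IAJMAS' cursor=5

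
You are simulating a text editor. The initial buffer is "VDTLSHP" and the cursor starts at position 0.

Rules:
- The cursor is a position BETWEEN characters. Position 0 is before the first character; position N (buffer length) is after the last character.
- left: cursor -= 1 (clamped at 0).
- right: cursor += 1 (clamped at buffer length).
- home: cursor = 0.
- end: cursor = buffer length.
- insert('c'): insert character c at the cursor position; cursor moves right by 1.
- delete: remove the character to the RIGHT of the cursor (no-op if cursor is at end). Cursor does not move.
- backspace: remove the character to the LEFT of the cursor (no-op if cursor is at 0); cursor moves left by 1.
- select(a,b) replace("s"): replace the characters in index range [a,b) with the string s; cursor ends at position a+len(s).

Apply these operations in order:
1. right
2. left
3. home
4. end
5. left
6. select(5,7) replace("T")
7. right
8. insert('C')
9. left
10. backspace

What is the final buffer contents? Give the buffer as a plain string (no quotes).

After op 1 (right): buf='VDTLSHP' cursor=1
After op 2 (left): buf='VDTLSHP' cursor=0
After op 3 (home): buf='VDTLSHP' cursor=0
After op 4 (end): buf='VDTLSHP' cursor=7
After op 5 (left): buf='VDTLSHP' cursor=6
After op 6 (select(5,7) replace("T")): buf='VDTLST' cursor=6
After op 7 (right): buf='VDTLST' cursor=6
After op 8 (insert('C')): buf='VDTLSTC' cursor=7
After op 9 (left): buf='VDTLSTC' cursor=6
After op 10 (backspace): buf='VDTLSC' cursor=5

Answer: VDTLSC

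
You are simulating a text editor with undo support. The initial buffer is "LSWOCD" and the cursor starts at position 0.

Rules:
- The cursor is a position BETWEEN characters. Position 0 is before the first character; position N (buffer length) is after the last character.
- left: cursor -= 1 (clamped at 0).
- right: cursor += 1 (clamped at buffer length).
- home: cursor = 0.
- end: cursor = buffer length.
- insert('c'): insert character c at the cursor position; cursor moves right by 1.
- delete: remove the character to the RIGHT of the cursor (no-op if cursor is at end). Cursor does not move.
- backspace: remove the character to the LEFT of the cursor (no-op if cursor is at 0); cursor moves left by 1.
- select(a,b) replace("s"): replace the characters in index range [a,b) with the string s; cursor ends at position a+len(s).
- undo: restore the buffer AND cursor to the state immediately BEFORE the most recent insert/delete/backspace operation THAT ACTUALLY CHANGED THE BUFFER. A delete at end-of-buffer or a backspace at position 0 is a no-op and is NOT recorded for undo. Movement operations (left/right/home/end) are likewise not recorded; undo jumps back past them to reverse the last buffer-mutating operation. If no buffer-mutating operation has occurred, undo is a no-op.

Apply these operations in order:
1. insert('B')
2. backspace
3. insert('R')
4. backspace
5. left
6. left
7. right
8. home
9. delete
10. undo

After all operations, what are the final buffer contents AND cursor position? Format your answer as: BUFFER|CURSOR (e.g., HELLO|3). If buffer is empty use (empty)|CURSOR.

Answer: LSWOCD|0

Derivation:
After op 1 (insert('B')): buf='BLSWOCD' cursor=1
After op 2 (backspace): buf='LSWOCD' cursor=0
After op 3 (insert('R')): buf='RLSWOCD' cursor=1
After op 4 (backspace): buf='LSWOCD' cursor=0
After op 5 (left): buf='LSWOCD' cursor=0
After op 6 (left): buf='LSWOCD' cursor=0
After op 7 (right): buf='LSWOCD' cursor=1
After op 8 (home): buf='LSWOCD' cursor=0
After op 9 (delete): buf='SWOCD' cursor=0
After op 10 (undo): buf='LSWOCD' cursor=0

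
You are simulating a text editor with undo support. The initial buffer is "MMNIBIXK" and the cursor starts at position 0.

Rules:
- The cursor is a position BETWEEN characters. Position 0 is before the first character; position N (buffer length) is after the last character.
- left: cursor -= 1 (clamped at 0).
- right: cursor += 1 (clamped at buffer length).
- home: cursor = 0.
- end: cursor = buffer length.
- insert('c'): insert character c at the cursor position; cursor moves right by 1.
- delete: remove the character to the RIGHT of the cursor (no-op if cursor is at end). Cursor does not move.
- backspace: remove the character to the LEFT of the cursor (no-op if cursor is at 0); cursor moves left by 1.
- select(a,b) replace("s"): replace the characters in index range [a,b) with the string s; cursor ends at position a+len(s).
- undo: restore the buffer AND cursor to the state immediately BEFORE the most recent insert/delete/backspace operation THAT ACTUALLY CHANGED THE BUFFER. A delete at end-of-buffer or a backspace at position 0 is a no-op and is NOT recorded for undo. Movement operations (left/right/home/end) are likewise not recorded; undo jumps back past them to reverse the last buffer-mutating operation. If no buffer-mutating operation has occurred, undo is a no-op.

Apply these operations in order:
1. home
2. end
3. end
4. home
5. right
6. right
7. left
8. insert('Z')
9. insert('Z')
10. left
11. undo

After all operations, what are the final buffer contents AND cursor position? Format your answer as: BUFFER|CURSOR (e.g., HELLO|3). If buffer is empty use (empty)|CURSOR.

After op 1 (home): buf='MMNIBIXK' cursor=0
After op 2 (end): buf='MMNIBIXK' cursor=8
After op 3 (end): buf='MMNIBIXK' cursor=8
After op 4 (home): buf='MMNIBIXK' cursor=0
After op 5 (right): buf='MMNIBIXK' cursor=1
After op 6 (right): buf='MMNIBIXK' cursor=2
After op 7 (left): buf='MMNIBIXK' cursor=1
After op 8 (insert('Z')): buf='MZMNIBIXK' cursor=2
After op 9 (insert('Z')): buf='MZZMNIBIXK' cursor=3
After op 10 (left): buf='MZZMNIBIXK' cursor=2
After op 11 (undo): buf='MZMNIBIXK' cursor=2

Answer: MZMNIBIXK|2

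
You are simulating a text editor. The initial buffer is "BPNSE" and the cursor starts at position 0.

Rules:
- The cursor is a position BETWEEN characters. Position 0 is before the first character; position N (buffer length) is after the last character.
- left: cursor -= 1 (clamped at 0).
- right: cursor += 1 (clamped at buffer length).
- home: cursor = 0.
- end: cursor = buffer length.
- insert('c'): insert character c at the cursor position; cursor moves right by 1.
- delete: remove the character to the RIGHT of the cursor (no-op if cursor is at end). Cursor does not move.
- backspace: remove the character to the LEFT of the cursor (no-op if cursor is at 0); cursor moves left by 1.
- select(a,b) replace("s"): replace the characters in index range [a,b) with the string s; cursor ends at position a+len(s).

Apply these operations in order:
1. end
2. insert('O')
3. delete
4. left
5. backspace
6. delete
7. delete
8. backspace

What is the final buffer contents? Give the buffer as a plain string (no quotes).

Answer: BPN

Derivation:
After op 1 (end): buf='BPNSE' cursor=5
After op 2 (insert('O')): buf='BPNSEO' cursor=6
After op 3 (delete): buf='BPNSEO' cursor=6
After op 4 (left): buf='BPNSEO' cursor=5
After op 5 (backspace): buf='BPNSO' cursor=4
After op 6 (delete): buf='BPNS' cursor=4
After op 7 (delete): buf='BPNS' cursor=4
After op 8 (backspace): buf='BPN' cursor=3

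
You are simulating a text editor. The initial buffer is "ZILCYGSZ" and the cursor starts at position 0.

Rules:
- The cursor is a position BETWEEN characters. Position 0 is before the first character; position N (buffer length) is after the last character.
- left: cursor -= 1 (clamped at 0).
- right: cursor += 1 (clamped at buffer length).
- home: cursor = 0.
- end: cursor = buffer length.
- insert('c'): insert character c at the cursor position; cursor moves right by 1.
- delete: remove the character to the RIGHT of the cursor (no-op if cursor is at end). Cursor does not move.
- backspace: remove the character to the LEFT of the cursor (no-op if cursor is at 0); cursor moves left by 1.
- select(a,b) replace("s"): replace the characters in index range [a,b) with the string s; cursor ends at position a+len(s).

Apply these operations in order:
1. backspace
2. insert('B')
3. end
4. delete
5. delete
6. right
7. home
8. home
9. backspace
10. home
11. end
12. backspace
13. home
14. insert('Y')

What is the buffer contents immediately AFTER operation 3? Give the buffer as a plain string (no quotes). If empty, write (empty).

Answer: BZILCYGSZ

Derivation:
After op 1 (backspace): buf='ZILCYGSZ' cursor=0
After op 2 (insert('B')): buf='BZILCYGSZ' cursor=1
After op 3 (end): buf='BZILCYGSZ' cursor=9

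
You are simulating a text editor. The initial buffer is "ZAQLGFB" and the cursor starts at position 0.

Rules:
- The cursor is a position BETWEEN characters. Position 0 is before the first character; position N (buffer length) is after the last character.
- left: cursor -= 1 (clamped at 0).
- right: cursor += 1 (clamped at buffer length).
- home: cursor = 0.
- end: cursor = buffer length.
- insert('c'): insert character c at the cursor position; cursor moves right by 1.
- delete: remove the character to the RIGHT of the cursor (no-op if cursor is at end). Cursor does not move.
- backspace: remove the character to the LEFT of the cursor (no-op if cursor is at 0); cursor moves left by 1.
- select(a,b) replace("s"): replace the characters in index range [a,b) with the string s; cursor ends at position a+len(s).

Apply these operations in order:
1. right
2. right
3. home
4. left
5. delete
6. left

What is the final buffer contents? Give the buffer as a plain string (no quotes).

Answer: AQLGFB

Derivation:
After op 1 (right): buf='ZAQLGFB' cursor=1
After op 2 (right): buf='ZAQLGFB' cursor=2
After op 3 (home): buf='ZAQLGFB' cursor=0
After op 4 (left): buf='ZAQLGFB' cursor=0
After op 5 (delete): buf='AQLGFB' cursor=0
After op 6 (left): buf='AQLGFB' cursor=0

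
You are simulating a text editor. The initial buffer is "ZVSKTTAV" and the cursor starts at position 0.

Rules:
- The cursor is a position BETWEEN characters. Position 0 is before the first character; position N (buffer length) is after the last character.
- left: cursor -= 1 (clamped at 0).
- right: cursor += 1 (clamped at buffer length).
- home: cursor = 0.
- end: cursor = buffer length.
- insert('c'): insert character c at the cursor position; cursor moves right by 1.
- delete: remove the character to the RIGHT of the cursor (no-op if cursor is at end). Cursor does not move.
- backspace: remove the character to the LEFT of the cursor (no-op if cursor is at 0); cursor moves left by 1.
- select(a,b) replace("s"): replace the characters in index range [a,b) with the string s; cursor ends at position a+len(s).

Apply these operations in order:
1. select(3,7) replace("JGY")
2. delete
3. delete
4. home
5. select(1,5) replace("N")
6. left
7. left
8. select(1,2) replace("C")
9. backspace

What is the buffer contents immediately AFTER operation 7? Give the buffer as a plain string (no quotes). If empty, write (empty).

After op 1 (select(3,7) replace("JGY")): buf='ZVSJGYV' cursor=6
After op 2 (delete): buf='ZVSJGY' cursor=6
After op 3 (delete): buf='ZVSJGY' cursor=6
After op 4 (home): buf='ZVSJGY' cursor=0
After op 5 (select(1,5) replace("N")): buf='ZNY' cursor=2
After op 6 (left): buf='ZNY' cursor=1
After op 7 (left): buf='ZNY' cursor=0

Answer: ZNY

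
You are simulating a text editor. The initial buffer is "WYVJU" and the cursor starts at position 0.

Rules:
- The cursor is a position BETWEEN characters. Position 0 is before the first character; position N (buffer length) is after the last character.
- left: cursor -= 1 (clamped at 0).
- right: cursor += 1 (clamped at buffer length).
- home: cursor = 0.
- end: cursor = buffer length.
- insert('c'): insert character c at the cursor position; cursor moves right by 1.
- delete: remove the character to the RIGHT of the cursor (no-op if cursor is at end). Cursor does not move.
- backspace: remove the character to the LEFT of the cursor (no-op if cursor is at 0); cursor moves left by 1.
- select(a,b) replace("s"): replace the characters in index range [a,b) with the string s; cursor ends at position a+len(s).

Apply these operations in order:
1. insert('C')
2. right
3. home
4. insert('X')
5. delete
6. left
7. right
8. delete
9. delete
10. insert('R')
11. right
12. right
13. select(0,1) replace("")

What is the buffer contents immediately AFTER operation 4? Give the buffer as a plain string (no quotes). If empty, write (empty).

Answer: XCWYVJU

Derivation:
After op 1 (insert('C')): buf='CWYVJU' cursor=1
After op 2 (right): buf='CWYVJU' cursor=2
After op 3 (home): buf='CWYVJU' cursor=0
After op 4 (insert('X')): buf='XCWYVJU' cursor=1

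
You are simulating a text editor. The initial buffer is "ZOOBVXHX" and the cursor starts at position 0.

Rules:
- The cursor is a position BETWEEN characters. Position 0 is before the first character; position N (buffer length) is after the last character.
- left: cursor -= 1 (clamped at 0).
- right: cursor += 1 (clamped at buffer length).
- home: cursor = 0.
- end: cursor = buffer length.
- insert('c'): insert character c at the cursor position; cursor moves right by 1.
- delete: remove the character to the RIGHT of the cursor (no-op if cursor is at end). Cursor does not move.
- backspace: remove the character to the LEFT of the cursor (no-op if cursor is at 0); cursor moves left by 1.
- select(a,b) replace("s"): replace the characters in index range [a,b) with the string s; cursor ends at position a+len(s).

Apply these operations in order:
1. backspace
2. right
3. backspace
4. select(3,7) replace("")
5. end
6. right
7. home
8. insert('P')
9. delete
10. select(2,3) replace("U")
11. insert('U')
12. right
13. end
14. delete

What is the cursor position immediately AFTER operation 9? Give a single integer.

Answer: 1

Derivation:
After op 1 (backspace): buf='ZOOBVXHX' cursor=0
After op 2 (right): buf='ZOOBVXHX' cursor=1
After op 3 (backspace): buf='OOBVXHX' cursor=0
After op 4 (select(3,7) replace("")): buf='OOB' cursor=3
After op 5 (end): buf='OOB' cursor=3
After op 6 (right): buf='OOB' cursor=3
After op 7 (home): buf='OOB' cursor=0
After op 8 (insert('P')): buf='POOB' cursor=1
After op 9 (delete): buf='POB' cursor=1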